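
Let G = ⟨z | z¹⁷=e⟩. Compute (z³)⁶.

Compute successive powers of (z³), reducing at each step:
  (z³)²: (z³) · z³ = z⁶
  (z³)³: (z⁶) · z³ = z⁹
  (z³)⁴: (z⁹) · z³ = z¹²
  (z³)⁵: (z¹²) · z³ = z¹⁵
  (z³)⁶: (z¹⁵) · z³ = z

Answer: z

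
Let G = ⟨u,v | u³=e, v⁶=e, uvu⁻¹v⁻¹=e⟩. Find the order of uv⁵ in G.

Compute successive powers until reaching e:
  (uv⁵)¹ = uv⁵, (uv⁵)² = u²v⁴, (uv⁵)³ = v³, (uv⁵)⁴ = uv², (uv⁵)⁵ = u²v, (uv⁵)⁶ = e.
The smallest positive k with (uv⁵)ᵏ = e is 6.

Answer: 6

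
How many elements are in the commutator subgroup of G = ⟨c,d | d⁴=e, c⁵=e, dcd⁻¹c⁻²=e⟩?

G' = [G, G] is generated by all commutators. The generator-pair commutators are: [c, d] = c⁴.
The subgroup they normally generate is {e, c, c², c³, c⁴}, of order 5.
Check: |G/G'| = 20/5 = 4 is the order of the abelianisation.

Answer: 5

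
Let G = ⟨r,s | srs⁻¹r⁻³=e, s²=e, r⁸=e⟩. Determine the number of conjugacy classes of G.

The conjugacy classes (representative and size) are:
  [e] (size 1), [r³] (size 2), [r²] (size 2), [r⁴] (size 1), [r⁵] (size 2), [r⁴s] (size 4), [rs] (size 4).
Class equation: 1 + 2 + 2 + 1 + 2 + 4 + 4 = 16 = |G|. So G has 7 conjugacy classes.

Answer: 7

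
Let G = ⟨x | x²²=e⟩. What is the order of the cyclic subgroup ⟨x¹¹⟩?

|⟨x¹¹⟩| equals the order of x¹¹. Compute successive powers until reaching e:
  (x¹¹)¹ = x¹¹, (x¹¹)² = e.
The smallest positive k with (x¹¹)ᵏ = e is 2, so |⟨x¹¹⟩| = 2.

Answer: 2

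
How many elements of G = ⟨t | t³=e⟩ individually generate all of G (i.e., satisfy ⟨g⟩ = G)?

G is cyclic of order 3. An element generates G iff its order is 3, and a cyclic group of order 3 has exactly φ(3) = 2 such elements.

Answer: 2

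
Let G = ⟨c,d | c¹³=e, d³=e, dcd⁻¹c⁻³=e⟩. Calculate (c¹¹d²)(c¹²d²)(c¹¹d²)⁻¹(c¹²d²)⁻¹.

[(c¹¹d²), (c¹²d²)] = (c¹¹d²)·(c¹²d²)·(c¹¹d²)⁻¹·(c¹²d²)⁻¹.
  (c¹¹d²) · (c¹²d²) = c²d
  (c²d) · (c⁶d) = c⁷d²
  (c⁷d²) · (c³d) = c⁸

Answer: c⁸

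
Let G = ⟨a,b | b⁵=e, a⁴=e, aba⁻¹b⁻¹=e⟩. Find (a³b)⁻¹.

The order of (a³b) is 20 (smallest k with (a³b)ᵏ = e), so (a³b)⁻¹ = (a³b)¹⁹ = ab⁴.
Check: (a³b) · (ab⁴) → (a³b) · a = b;   b · b⁴ = e, giving e as required.

Answer: ab⁴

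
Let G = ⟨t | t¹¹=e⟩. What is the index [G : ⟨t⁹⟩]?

First find ord(t⁹) by computing successive powers:
  (t⁹)¹ = t⁹, (t⁹)² = t⁷, (t⁹)³ = t⁵, (t⁹)⁴ = t³, (t⁹)⁵ = t, (t⁹)⁶ = t¹⁰, (t⁹)⁷ = t⁸, (t⁹)⁸ = t⁶, (t⁹)⁹ = t⁴, (t⁹)¹⁰ = t², (t⁹)¹¹ = e.
So |⟨t⁹⟩| = ord(t⁹) = 11. With |G| = 11, by Lagrange [G : ⟨t⁹⟩] = 11/11 = 1.

Answer: 1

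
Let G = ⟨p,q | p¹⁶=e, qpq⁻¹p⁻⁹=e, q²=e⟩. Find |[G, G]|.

G' = [G, G] is generated by all commutators. The generator-pair commutators are: [p, q] = p⁸.
The subgroup they normally generate is {e, p⁸}, of order 2.
Check: |G/G'| = 32/2 = 16 is the order of the abelianisation.

Answer: 2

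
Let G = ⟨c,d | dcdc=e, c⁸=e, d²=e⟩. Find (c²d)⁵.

Compute successive powers of (c²d), reducing at each step:
  (c²d)²: (c²d) · c² = d;   d · d = e
  (c²d)³: e · c² = c²;   (c²) · d = c²d
  (c²d)⁴: (c²d) · c² = d;   d · d = e
  (c²d)⁵: e · c² = c²;   (c²) · d = c²d

Answer: c²d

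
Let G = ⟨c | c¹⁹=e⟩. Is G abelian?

G has a single generator, so G is cyclic and hence abelian.

Answer: Yes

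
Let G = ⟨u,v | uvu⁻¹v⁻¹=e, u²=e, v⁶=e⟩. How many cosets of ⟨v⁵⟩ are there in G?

First find ord(v⁵) by computing successive powers:
  (v⁵)¹ = v⁵, (v⁵)² = v⁴, (v⁵)³ = v³, (v⁵)⁴ = v², (v⁵)⁵ = v, (v⁵)⁶ = e.
So |⟨v⁵⟩| = ord(v⁵) = 6. With |G| = 12, by Lagrange [G : ⟨v⁵⟩] = 12/6 = 2.

Answer: 2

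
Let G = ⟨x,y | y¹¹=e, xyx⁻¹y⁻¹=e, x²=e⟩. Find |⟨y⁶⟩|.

|⟨y⁶⟩| equals the order of y⁶. Compute successive powers until reaching e:
  (y⁶)¹ = y⁶, (y⁶)² = y, (y⁶)³ = y⁷, (y⁶)⁴ = y², (y⁶)⁵ = y⁸, (y⁶)⁶ = y³, (y⁶)⁷ = y⁹, (y⁶)⁸ = y⁴, (y⁶)⁹ = y¹⁰, (y⁶)¹⁰ = y⁵, (y⁶)¹¹ = e.
The smallest positive k with (y⁶)ᵏ = e is 11, so |⟨y⁶⟩| = 11.

Answer: 11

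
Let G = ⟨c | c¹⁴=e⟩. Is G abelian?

G has a single generator, so G is cyclic and hence abelian.

Answer: Yes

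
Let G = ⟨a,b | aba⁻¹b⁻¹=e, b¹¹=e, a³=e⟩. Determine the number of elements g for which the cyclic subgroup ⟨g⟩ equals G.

G is cyclic of order 33. An element generates G iff its order is 33, and a cyclic group of order 33 has exactly φ(33) = 20 such elements.

Answer: 20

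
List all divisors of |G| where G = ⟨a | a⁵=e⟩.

|G| = 5 = 5. By Lagrange's theorem the order of any subgroup divides 5; the divisors of 5 are 1, 5.

Answer: 1, 5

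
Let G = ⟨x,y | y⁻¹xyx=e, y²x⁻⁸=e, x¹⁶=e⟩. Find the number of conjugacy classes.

The conjugacy classes (representative and size) are:
  [e] (size 1), [x] (size 2), [x¹⁴] (size 2), [x³] (size 2), [x¹²] (size 2), [x⁵] (size 2), [x¹⁰] (size 2), [x⁷] (size 2), [x⁸] (size 1), [x⁶y] (size 8), [x³y⁻¹] (size 8).
Class equation: 1 + 2 + 2 + 2 + 2 + 2 + 2 + 2 + 1 + 8 + 8 = 32 = |G|. So G has 11 conjugacy classes.

Answer: 11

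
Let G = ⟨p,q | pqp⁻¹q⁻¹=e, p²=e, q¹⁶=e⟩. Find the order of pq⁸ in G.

Compute successive powers until reaching e:
  (pq⁸)¹ = pq⁸, (pq⁸)² = e.
The smallest positive k with (pq⁸)ᵏ = e is 2.

Answer: 2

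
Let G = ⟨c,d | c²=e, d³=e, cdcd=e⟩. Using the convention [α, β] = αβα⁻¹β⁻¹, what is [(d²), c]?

[(d²), c] = (d²)·c·(d²)⁻¹·c⁻¹.
  (d²) · c = cd
  (cd) · d = cd²
  (cd²) · c = d

Answer: d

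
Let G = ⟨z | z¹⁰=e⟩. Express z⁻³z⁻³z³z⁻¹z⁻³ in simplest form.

Multiply left to right, reducing at each step:
  (z⁷) · z⁻³ = z⁴
  (z⁴) · z³ = z⁷
  (z⁷) · z⁻¹ = z⁶
  (z⁶) · z⁻³ = z³

Answer: z³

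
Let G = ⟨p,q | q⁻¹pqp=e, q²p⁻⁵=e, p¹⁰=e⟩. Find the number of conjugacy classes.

The conjugacy classes (representative and size) are:
  [e] (size 1), [p] (size 2), [p⁸] (size 2), [p⁷] (size 2), [p⁴] (size 2), [p⁵] (size 1), [p⁴q] (size 5), [p²q⁻¹] (size 5).
Class equation: 1 + 2 + 2 + 2 + 2 + 1 + 5 + 5 = 20 = |G|. So G has 8 conjugacy classes.

Answer: 8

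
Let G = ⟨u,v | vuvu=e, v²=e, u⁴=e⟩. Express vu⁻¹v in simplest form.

Multiply left to right, reducing at each step:
  v · u⁻¹ = uv
  (uv) · v = u

Answer: u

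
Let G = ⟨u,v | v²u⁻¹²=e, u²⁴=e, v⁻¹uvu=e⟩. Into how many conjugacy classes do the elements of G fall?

The conjugacy classes (representative and size) are:
  [e] (size 1), [u] (size 2), [u²] (size 2), [u³] (size 2), [u⁴] (size 2), [u⁵] (size 2), [u¹⁸] (size 2), [u⁷] (size 2), [u¹⁶] (size 2), [u¹⁵] (size 2), [u¹⁴] (size 2), [u¹³] (size 2), [u¹²] (size 1), [u⁶v] (size 12), [u⁵v⁻¹] (size 12).
Class equation: 1 + 2 + 2 + 2 + 2 + 2 + 2 + 2 + 2 + 2 + 2 + 2 + 1 + 12 + 12 = 48 = |G|. So G has 15 conjugacy classes.

Answer: 15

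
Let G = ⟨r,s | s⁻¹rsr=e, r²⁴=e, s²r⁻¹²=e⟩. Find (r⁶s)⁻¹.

The order of (r⁶s) is 4 (smallest k with (r⁶s)ᵏ = e), so (r⁶s)⁻¹ = (r⁶s)³ = r⁶s⁻¹.
Check: (r⁶s) · (r⁶s⁻¹) → (r⁶s) · r⁶ = s;   s · s⁻¹ = e, giving e as required.

Answer: r⁶s⁻¹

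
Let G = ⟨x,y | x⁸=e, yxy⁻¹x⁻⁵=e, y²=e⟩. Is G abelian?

x·y = xy but y·x = x⁵y, so x·y ≠ y·x and G is not abelian.

Answer: No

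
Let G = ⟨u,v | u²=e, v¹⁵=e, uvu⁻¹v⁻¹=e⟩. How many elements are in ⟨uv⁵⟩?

|⟨uv⁵⟩| equals the order of uv⁵. Compute successive powers until reaching e:
  (uv⁵)¹ = uv⁵, (uv⁵)² = v¹⁰, (uv⁵)³ = u, (uv⁵)⁴ = v⁵, (uv⁵)⁵ = uv¹⁰, (uv⁵)⁶ = e.
The smallest positive k with (uv⁵)ᵏ = e is 6, so |⟨uv⁵⟩| = 6.

Answer: 6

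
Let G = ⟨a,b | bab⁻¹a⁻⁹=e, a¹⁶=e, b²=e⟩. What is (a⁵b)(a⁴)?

Compute (a⁵b) · (a⁴) by multiplying left to right and reducing via the relations at each step:
  (a⁵b) · a⁴ = a⁹b

Answer: a⁹b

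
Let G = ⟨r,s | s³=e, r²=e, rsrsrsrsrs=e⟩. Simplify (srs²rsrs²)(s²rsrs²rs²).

Compute (srs²rsrs²) · (s²rsrs²rs²) by multiplying left to right and reducing via the relations at each step:
  (srs²rsrs²) · s² = srs²rsrs
  (srs²rsrs) · r = srsrs²rs²
  (srsrs²rs²) · s = srsrs²r
  (srsrs²r) · r = srsrs²
  (srsrs²) · s² = rs²rs²r
  (rs²rs²r) · r = rs²rs²
  (rs²rs²) · s² = rs²rs

Answer: rs²rs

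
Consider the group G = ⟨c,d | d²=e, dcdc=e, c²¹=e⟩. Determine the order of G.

Enumerate words in the generators, reducing via the relations: the distinct elements are
  {c, d, e, cd, c², c³, c⁴, c⁵, c⁶, c⁷, c⁸, c⁹, c²d, c²⁰, c³d, c¹², c¹³, c¹¹, c¹⁰, c¹⁴, c¹⁵, c¹⁶, c¹⁷, c¹⁸, c¹⁹, c⁴d, c⁵d, c⁶d, c⁷d, c⁸d, c⁹d, c²⁰d, c¹²d, c¹³d, c¹¹d, c¹⁰d, c¹⁴d, c¹⁵d, c¹⁶d, c¹⁷d, c¹⁸d, c¹⁹d}.
No further products give new elements, so |G| = 42.

Answer: 42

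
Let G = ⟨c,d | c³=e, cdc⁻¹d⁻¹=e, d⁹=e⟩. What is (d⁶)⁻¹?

The order of (d⁶) is 3 (smallest k with (d⁶)ᵏ = e), so (d⁶)⁻¹ = (d⁶)² = d³.
Check: (d⁶) · (d³) → (d⁶) · d³ = e, giving e as required.

Answer: d³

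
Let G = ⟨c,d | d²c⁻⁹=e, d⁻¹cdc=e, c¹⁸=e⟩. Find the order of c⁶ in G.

Compute successive powers until reaching e:
  (c⁶)¹ = c⁶, (c⁶)² = c¹², (c⁶)³ = e.
The smallest positive k with (c⁶)ᵏ = e is 3.

Answer: 3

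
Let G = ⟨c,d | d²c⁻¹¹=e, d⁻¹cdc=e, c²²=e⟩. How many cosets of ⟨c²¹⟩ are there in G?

First find ord(c²¹) by computing successive powers:
  (c²¹)¹ = c²¹, (c²¹)² = c²⁰, (c²¹)³ = c¹⁹, (c²¹)⁴ = c¹⁸, (c²¹)⁵ = c¹⁷, (c²¹)⁶ = c¹⁶, (c²¹)⁷ = c¹⁵, (c²¹)⁸ = c¹⁴, (c²¹)⁹ = c¹³, (c²¹)¹⁰ = c¹², (c²¹)¹¹ = c¹¹, (c²¹)¹² = c¹⁰, (c²¹)¹³ = c⁹, (c²¹)¹⁴ = c⁸, (c²¹)¹⁵ = c⁷, (c²¹)¹⁶ = c⁶, (c²¹)¹⁷ = c⁵, (c²¹)¹⁸ = c⁴, (c²¹)¹⁹ = c³, (c²¹)²⁰ = c², (c²¹)²¹ = c, (c²¹)²² = e.
So |⟨c²¹⟩| = ord(c²¹) = 22. With |G| = 44, by Lagrange [G : ⟨c²¹⟩] = 44/22 = 2.

Answer: 2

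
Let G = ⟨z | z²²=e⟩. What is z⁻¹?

The order of z is 22 (smallest k with zᵏ = e), so z⁻¹ = z²¹ = z²¹.
Check: z · (z²¹) → z · z²¹ = e, giving e as required.

Answer: z²¹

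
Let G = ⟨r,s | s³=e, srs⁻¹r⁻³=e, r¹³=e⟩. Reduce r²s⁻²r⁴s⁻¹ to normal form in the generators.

Multiply left to right, reducing at each step:
  (r²) · s⁻² = r²s
  (r²s) · r⁴ = rs
  (rs) · s⁻¹ = r

Answer: r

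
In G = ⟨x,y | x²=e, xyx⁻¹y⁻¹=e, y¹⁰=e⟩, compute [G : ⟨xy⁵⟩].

First find ord(xy⁵) by computing successive powers:
  (xy⁵)¹ = xy⁵, (xy⁵)² = e.
So |⟨xy⁵⟩| = ord(xy⁵) = 2. With |G| = 20, by Lagrange [G : ⟨xy⁵⟩] = 20/2 = 10.

Answer: 10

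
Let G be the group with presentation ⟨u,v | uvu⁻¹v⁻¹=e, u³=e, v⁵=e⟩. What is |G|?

Enumerate words in the generators, reducing via the relations: the distinct elements are
  {e, u, v, uv, u², v², v³, v⁴, uv², uv³, uv⁴, u²v, u²v², u²v³, u²v⁴}.
No further products give new elements, so |G| = 15.

Answer: 15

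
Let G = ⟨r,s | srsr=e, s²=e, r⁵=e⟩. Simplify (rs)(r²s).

Compute (rs) · (r²s) by multiplying left to right and reducing via the relations at each step:
  (rs) · r² = r⁴s
  (r⁴s) · s = r⁴

Answer: r⁴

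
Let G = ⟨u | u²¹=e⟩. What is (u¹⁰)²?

Compute successive powers of (u¹⁰), reducing at each step:
  (u¹⁰)²: (u¹⁰) · u¹⁰ = u²⁰

Answer: u²⁰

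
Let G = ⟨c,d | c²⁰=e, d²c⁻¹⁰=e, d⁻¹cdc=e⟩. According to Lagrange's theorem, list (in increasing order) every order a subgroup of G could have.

|G| = 40 = 2³ · 5. By Lagrange's theorem the order of any subgroup divides 40; the divisors of 40 are 1, 2, 4, 5, 8, 10, 20, 40.

Answer: 1, 2, 4, 5, 8, 10, 20, 40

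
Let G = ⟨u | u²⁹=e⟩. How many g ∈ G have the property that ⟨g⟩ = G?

G is cyclic of order 29. An element generates G iff its order is 29, and a cyclic group of order 29 has exactly φ(29) = 28 such elements.

Answer: 28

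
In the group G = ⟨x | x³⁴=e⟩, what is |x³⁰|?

Compute successive powers until reaching e:
  (x³⁰)¹ = x³⁰, (x³⁰)² = x²⁶, (x³⁰)³ = x²², (x³⁰)⁴ = x¹⁸, (x³⁰)⁵ = x¹⁴, (x³⁰)⁶ = x¹⁰, (x³⁰)⁷ = x⁶, (x³⁰)⁸ = x², (x³⁰)⁹ = x³², (x³⁰)¹⁰ = x²⁸, (x³⁰)¹¹ = x²⁴, (x³⁰)¹² = x²⁰, (x³⁰)¹³ = x¹⁶, (x³⁰)¹⁴ = x¹², (x³⁰)¹⁵ = x⁸, (x³⁰)¹⁶ = x⁴, (x³⁰)¹⁷ = e.
The smallest positive k with (x³⁰)ᵏ = e is 17.

Answer: 17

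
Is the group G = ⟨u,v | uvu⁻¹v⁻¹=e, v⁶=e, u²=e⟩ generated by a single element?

|G| = 12, but the maximum element order in G is 6 < 12. No single element generates all of G, so G is not cyclic.

Answer: No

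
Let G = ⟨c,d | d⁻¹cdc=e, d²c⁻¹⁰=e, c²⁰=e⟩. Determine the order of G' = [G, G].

G' = [G, G] is generated by all commutators. The generator-pair commutators are: [c, d] = c².
The subgroup they normally generate is {e, c², c⁴, c⁶, c⁸, c¹⁰, c¹², c¹⁴, c¹⁶, c¹⁸}, of order 10.
Check: |G/G'| = 40/10 = 4 is the order of the abelianisation.

Answer: 10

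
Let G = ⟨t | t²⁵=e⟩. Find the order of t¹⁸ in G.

Compute successive powers until reaching e:
  (t¹⁸)¹ = t¹⁸, (t¹⁸)² = t¹¹, (t¹⁸)³ = t⁴, (t¹⁸)⁴ = t²², (t¹⁸)⁵ = t¹⁵, (t¹⁸)⁶ = t⁸, (t¹⁸)⁷ = t, (t¹⁸)⁸ = t¹⁹, (t¹⁸)⁹ = t¹², (t¹⁸)¹⁰ = t⁵, (t¹⁸)¹¹ = t²³, (t¹⁸)¹² = t¹⁶, (t¹⁸)¹³ = t⁹, (t¹⁸)¹⁴ = t², (t¹⁸)¹⁵ = t²⁰, (t¹⁸)¹⁶ = t¹³, (t¹⁸)¹⁷ = t⁶, (t¹⁸)¹⁸ = t²⁴, (t¹⁸)¹⁹ = t¹⁷, (t¹⁸)²⁰ = t¹⁰, (t¹⁸)²¹ = t³, (t¹⁸)²² = t²¹, (t¹⁸)²³ = t¹⁴, (t¹⁸)²⁴ = t⁷, (t¹⁸)²⁵ = e.
The smallest positive k with (t¹⁸)ᵏ = e is 25.

Answer: 25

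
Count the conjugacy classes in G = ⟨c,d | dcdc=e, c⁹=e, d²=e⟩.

The conjugacy classes (representative and size) are:
  [e] (size 1), [c⁸] (size 2), [c⁷] (size 2), [c⁶] (size 2), [c⁵] (size 2), [c⁴d] (size 9).
Class equation: 1 + 2 + 2 + 2 + 2 + 9 = 18 = |G|. So G has 6 conjugacy classes.

Answer: 6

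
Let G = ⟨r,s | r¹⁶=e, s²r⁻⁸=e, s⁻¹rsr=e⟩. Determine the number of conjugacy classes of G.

The conjugacy classes (representative and size) are:
  [e] (size 1), [r] (size 2), [r¹⁴] (size 2), [r³] (size 2), [r¹²] (size 2), [r⁵] (size 2), [r¹⁰] (size 2), [r⁷] (size 2), [r⁸] (size 1), [r⁶s] (size 8), [r³s⁻¹] (size 8).
Class equation: 1 + 2 + 2 + 2 + 2 + 2 + 2 + 2 + 1 + 8 + 8 = 32 = |G|. So G has 11 conjugacy classes.

Answer: 11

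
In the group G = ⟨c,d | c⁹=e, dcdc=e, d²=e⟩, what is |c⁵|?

Compute successive powers until reaching e:
  (c⁵)¹ = c⁵, (c⁵)² = c, (c⁵)³ = c⁶, (c⁵)⁴ = c², (c⁵)⁵ = c⁷, (c⁵)⁶ = c³, (c⁵)⁷ = c⁸, (c⁵)⁸ = c⁴, (c⁵)⁹ = e.
The smallest positive k with (c⁵)ᵏ = e is 9.

Answer: 9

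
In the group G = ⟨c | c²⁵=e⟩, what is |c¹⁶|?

Compute successive powers until reaching e:
  (c¹⁶)¹ = c¹⁶, (c¹⁶)² = c⁷, (c¹⁶)³ = c²³, (c¹⁶)⁴ = c¹⁴, (c¹⁶)⁵ = c⁵, (c¹⁶)⁶ = c²¹, (c¹⁶)⁷ = c¹², (c¹⁶)⁸ = c³, (c¹⁶)⁹ = c¹⁹, (c¹⁶)¹⁰ = c¹⁰, (c¹⁶)¹¹ = c, (c¹⁶)¹² = c¹⁷, (c¹⁶)¹³ = c⁸, (c¹⁶)¹⁴ = c²⁴, (c¹⁶)¹⁵ = c¹⁵, (c¹⁶)¹⁶ = c⁶, (c¹⁶)¹⁷ = c²², (c¹⁶)¹⁸ = c¹³, (c¹⁶)¹⁹ = c⁴, (c¹⁶)²⁰ = c²⁰, (c¹⁶)²¹ = c¹¹, (c¹⁶)²² = c², (c¹⁶)²³ = c¹⁸, (c¹⁶)²⁴ = c⁹, (c¹⁶)²⁵ = e.
The smallest positive k with (c¹⁶)ᵏ = e is 25.

Answer: 25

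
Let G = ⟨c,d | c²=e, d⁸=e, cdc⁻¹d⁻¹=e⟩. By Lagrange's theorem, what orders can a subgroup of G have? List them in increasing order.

|G| = 16 = 2⁴. By Lagrange's theorem the order of any subgroup divides 16; the divisors of 16 are 1, 2, 4, 8, 16.

Answer: 1, 2, 4, 8, 16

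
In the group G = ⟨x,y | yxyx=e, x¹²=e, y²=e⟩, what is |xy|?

Compute successive powers until reaching e:
  (xy)¹ = xy, (xy)² = e.
The smallest positive k with (xy)ᵏ = e is 2.

Answer: 2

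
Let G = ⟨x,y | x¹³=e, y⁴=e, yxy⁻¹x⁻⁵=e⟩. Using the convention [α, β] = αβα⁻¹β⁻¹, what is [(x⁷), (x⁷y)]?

[(x⁷), (x⁷y)] = (x⁷)·(x⁷y)·(x⁷)⁻¹·(x⁷y)⁻¹.
  (x⁷) · (x⁷y) = xy
  (xy) · (x⁶) = x⁵y
  (x⁵y) · (x⁹y³) = x¹¹

Answer: x¹¹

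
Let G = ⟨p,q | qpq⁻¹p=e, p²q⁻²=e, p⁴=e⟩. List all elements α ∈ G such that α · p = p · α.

⟨p⟩ ⊆ C_G(p) since powers of p commute with p; so |C_G(p)| ≥ |⟨p⟩| = 4.
By orbit–stabilizer, |C_G(p)| = |G| / |conj. class of p| = 8 / 2 = 4.
The 4 elements commuting with p are {e, p, p², p³}.

Answer: {e, p, p², p³}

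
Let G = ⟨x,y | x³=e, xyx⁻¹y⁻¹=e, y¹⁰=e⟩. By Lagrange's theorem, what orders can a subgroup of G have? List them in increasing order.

|G| = 30 = 2 · 3 · 5. By Lagrange's theorem the order of any subgroup divides 30; the divisors of 30 are 1, 2, 3, 5, 6, 10, 15, 30.

Answer: 1, 2, 3, 5, 6, 10, 15, 30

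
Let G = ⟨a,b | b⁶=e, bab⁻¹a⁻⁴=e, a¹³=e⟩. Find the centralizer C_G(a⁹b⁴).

⟨a⁹b⁴⟩ ⊆ C_G(a⁹b⁴) since powers of a⁹b⁴ commute with a⁹b⁴; so |C_G(a⁹b⁴)| ≥ |⟨a⁹b⁴⟩| = 3.
By orbit–stabilizer, |C_G(a⁹b⁴)| = |G| / |conj. class of a⁹b⁴| = 78 / 13 = 6.
The 6 elements commuting with a⁹b⁴ are {e, ab³, a⁵b, a²b⁵, a⁹b⁴, a¹²b²}.

Answer: {e, ab³, a⁵b, a²b⁵, a⁹b⁴, a¹²b²}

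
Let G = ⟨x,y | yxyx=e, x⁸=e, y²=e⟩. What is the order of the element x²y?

Compute successive powers until reaching e:
  (x²y)¹ = x²y, (x²y)² = e.
The smallest positive k with (x²y)ᵏ = e is 2.

Answer: 2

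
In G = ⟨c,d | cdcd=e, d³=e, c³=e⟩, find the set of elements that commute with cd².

⟨cd²⟩ ⊆ C_G(cd²) since powers of cd² commute with cd²; so |C_G(cd²)| ≥ |⟨cd²⟩| = 3.
By orbit–stabilizer, |C_G(cd²)| = |G| / |conj. class of cd²| = 12 / 4 = 3.
The 3 elements commuting with cd² are {e, cd², dc²}.

Answer: {e, cd², dc²}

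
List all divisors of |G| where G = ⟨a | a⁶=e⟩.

|G| = 6 = 2 · 3. By Lagrange's theorem the order of any subgroup divides 6; the divisors of 6 are 1, 2, 3, 6.

Answer: 1, 2, 3, 6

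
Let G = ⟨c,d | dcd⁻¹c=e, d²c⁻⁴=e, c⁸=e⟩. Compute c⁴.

Compute successive powers of c, reducing at each step:
  c²: c · c = c²
  c³: (c²) · c = c³
  c⁴: (c³) · c = c⁴

Answer: c⁴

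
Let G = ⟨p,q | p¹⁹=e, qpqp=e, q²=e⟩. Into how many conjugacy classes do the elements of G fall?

The conjugacy classes (representative and size) are:
  [e] (size 1), [p¹⁸] (size 2), [p²] (size 2), [p¹⁶] (size 2), [p⁴] (size 2), [p¹⁴] (size 2), [p¹³] (size 2), [p¹²] (size 2), [p⁸] (size 2), [p⁹] (size 2), [q] (size 19).
Class equation: 1 + 2 + 2 + 2 + 2 + 2 + 2 + 2 + 2 + 2 + 19 = 38 = |G|. So G has 11 conjugacy classes.

Answer: 11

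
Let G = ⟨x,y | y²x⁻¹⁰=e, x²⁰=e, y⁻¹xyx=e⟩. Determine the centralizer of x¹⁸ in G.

⟨x¹⁸⟩ ⊆ C_G(x¹⁸) since powers of x¹⁸ commute with x¹⁸; so |C_G(x¹⁸)| ≥ |⟨x¹⁸⟩| = 10.
By orbit–stabilizer, |C_G(x¹⁸)| = |G| / |conj. class of x¹⁸| = 40 / 2 = 20.
The 20 elements commuting with x¹⁸ are {e, x, x², x³, x⁴, x⁵, x⁶, x⁷, x⁸, x⁹, x¹⁰, x¹¹, x¹², x¹³, x¹⁴, x¹⁵, x¹⁶, x¹⁷, x¹⁸, x¹⁹}.

Answer: {e, x, x², x³, x⁴, x⁵, x⁶, x⁷, x⁸, x⁹, x¹⁰, x¹¹, x¹², x¹³, x¹⁴, x¹⁵, x¹⁶, x¹⁷, x¹⁸, x¹⁹}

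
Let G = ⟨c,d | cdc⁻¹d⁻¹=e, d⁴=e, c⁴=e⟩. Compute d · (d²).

Compute d · (d²) by multiplying left to right and reducing via the relations at each step:
  d · d² = d³

Answer: d³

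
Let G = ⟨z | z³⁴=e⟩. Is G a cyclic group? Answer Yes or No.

|G| = 34. The element z has order 34 (its powers give 34 distinct elements), so ⟨z⟩ = G and G is cyclic.

Answer: Yes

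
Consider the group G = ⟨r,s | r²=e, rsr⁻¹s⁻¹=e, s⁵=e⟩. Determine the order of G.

Enumerate words in the generators, reducing via the relations: the distinct elements are
  {e, r, s, rs, s², s³, s⁴, rs², rs³, rs⁴}.
No further products give new elements, so |G| = 10.

Answer: 10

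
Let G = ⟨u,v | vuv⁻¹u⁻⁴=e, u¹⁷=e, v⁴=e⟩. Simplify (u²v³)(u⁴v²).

Compute (u²v³) · (u⁴v²) by multiplying left to right and reducing via the relations at each step:
  (u²v³) · u⁴ = u³v³
  (u³v³) · v² = u³v

Answer: u³v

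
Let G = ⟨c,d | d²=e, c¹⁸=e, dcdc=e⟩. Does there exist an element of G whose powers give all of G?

Every cyclic group is abelian. But c·d = cd while d·c = c¹⁷d, so c·d ≠ d·c and G is not abelian. Hence G is not cyclic.

Answer: No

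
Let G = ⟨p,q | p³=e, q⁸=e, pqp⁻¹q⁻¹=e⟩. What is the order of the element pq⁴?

Compute successive powers until reaching e:
  (pq⁴)¹ = pq⁴, (pq⁴)² = p², (pq⁴)³ = q⁴, (pq⁴)⁴ = p, (pq⁴)⁵ = p²q⁴, (pq⁴)⁶ = e.
The smallest positive k with (pq⁴)ᵏ = e is 6.

Answer: 6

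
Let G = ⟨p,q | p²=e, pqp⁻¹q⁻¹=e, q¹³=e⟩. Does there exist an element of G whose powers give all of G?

|G| = 26. The element pq has order 26 (its powers give 26 distinct elements), so ⟨pq⟩ = G and G is cyclic.

Answer: Yes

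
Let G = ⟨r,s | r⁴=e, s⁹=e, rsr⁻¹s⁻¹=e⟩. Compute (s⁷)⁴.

Compute successive powers of (s⁷), reducing at each step:
  (s⁷)²: (s⁷) · s⁷ = s⁵
  (s⁷)³: (s⁵) · s⁷ = s³
  (s⁷)⁴: (s³) · s⁷ = s

Answer: s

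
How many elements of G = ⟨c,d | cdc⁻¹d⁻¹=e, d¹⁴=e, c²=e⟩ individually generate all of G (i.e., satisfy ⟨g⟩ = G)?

⟨g⟩ = G would require ord(g) = |G| = 28, but the maximum element order in G is 14 < 28. So G is not cyclic and no single element generates it: the count is 0.

Answer: 0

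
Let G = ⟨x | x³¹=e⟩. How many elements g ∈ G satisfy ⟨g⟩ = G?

G is cyclic of order 31. An element generates G iff its order is 31, and a cyclic group of order 31 has exactly φ(31) = 30 such elements.

Answer: 30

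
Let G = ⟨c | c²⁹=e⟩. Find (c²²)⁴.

Compute successive powers of (c²²), reducing at each step:
  (c²²)²: (c²²) · c²² = c¹⁵
  (c²²)³: (c¹⁵) · c²² = c⁸
  (c²²)⁴: (c⁸) · c²² = c

Answer: c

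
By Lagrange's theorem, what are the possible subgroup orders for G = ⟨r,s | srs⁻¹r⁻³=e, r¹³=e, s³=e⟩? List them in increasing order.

|G| = 39 = 3 · 13. By Lagrange's theorem the order of any subgroup divides 39; the divisors of 39 are 1, 3, 13, 39.

Answer: 1, 3, 13, 39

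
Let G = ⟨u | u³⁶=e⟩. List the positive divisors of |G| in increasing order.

|G| = 36 = 2² · 3². By Lagrange's theorem the order of any subgroup divides 36; the divisors of 36 are 1, 2, 3, 4, 6, 9, 12, 18, 36.

Answer: 1, 2, 3, 4, 6, 9, 12, 18, 36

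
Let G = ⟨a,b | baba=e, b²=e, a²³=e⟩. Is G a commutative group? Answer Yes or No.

a·b = ab but b·a = a²²b, so a·b ≠ b·a and G is not abelian.

Answer: No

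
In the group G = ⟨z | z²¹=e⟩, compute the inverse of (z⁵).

The order of (z⁵) is 21 (smallest k with (z⁵)ᵏ = e), so (z⁵)⁻¹ = (z⁵)²⁰ = z¹⁶.
Check: (z⁵) · (z¹⁶) → (z⁵) · z¹⁶ = e, giving e as required.

Answer: z¹⁶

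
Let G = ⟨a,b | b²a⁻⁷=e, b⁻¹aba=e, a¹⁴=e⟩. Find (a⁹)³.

Compute successive powers of (a⁹), reducing at each step:
  (a⁹)²: (a⁹) · a⁹ = a⁴
  (a⁹)³: (a⁴) · a⁹ = a¹³

Answer: a¹³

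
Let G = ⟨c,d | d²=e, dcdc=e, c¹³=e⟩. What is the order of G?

Enumerate words in the generators, reducing via the relations: the distinct elements are
  {c, d, e, cd, c², c³, c⁴, c⁵, c⁶, c⁷, c⁸, c⁹, c²d, c³d, c¹², c¹¹, c¹⁰, c⁴d, c⁵d, c⁶d, c⁷d, c⁸d, c⁹d, c¹²d, c¹¹d, c¹⁰d}.
No further products give new elements, so |G| = 26.

Answer: 26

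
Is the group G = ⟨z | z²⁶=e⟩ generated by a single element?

|G| = 26. The element z has order 26 (its powers give 26 distinct elements), so ⟨z⟩ = G and G is cyclic.

Answer: Yes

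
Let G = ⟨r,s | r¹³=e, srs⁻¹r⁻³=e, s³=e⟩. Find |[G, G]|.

G' = [G, G] is generated by all commutators. The generator-pair commutators are: [r, s] = r¹¹.
The subgroup they normally generate is {e, r, r², r³, r⁴, r⁵, r⁶, r⁷, r⁸, r⁹, r¹⁰, r¹¹, r¹²}, of order 13.
Check: |G/G'| = 39/13 = 3 is the order of the abelianisation.

Answer: 13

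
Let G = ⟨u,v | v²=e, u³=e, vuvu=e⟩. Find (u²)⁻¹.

The order of (u²) is 3 (smallest k with (u²)ᵏ = e), so (u²)⁻¹ = (u²)² = u.
Check: (u²) · u → (u²) · u = e, giving e as required.

Answer: u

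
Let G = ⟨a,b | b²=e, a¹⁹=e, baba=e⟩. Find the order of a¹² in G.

Compute successive powers until reaching e:
  (a¹²)¹ = a¹², (a¹²)² = a⁵, (a¹²)³ = a¹⁷, (a¹²)⁴ = a¹⁰, (a¹²)⁵ = a³, (a¹²)⁶ = a¹⁵, (a¹²)⁷ = a⁸, (a¹²)⁸ = a, (a¹²)⁹ = a¹³, (a¹²)¹⁰ = a⁶, (a¹²)¹¹ = a¹⁸, (a¹²)¹² = a¹¹, (a¹²)¹³ = a⁴, (a¹²)¹⁴ = a¹⁶, (a¹²)¹⁵ = a⁹, (a¹²)¹⁶ = a², (a¹²)¹⁷ = a¹⁴, (a¹²)¹⁸ = a⁷, (a¹²)¹⁹ = e.
The smallest positive k with (a¹²)ᵏ = e is 19.

Answer: 19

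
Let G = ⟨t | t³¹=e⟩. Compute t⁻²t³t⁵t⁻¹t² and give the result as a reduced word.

Multiply left to right, reducing at each step:
  (t²⁹) · t³ = t
  t · t⁵ = t⁶
  (t⁶) · t⁻¹ = t⁵
  (t⁵) · t² = t⁷

Answer: t⁷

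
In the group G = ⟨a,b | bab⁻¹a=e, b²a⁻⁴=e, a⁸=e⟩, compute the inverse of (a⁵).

The order of (a⁵) is 8 (smallest k with (a⁵)ᵏ = e), so (a⁵)⁻¹ = (a⁵)⁷ = a³.
Check: (a⁵) · (a³) → (a⁵) · a³ = e, giving e as required.

Answer: a³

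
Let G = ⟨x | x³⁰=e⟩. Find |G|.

G is generated by a single element, so G is cyclic. The relator gives x³⁰ = e and no smaller power is forced to be e, so the 30 powers {e, x, x², x³, x⁴, x⁵, x⁶, x⁷, x⁸, x⁹, x²², x²³, x²¹, x²⁰, x²⁴, x²⁵, x²⁶, x²⁷, x²⁸, x²⁹, x¹², x¹³, x¹¹, x¹⁰, x¹⁴, x¹⁵, x¹⁶, x¹⁷, x¹⁸, x¹⁹} are distinct. Hence |G| = 30.

Answer: 30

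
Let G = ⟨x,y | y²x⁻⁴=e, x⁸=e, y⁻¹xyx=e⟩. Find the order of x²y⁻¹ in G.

Compute successive powers until reaching e:
  (x²y⁻¹)¹ = x²y⁻¹, (x²y⁻¹)² = x⁴, (x²y⁻¹)³ = x²y, (x²y⁻¹)⁴ = e.
The smallest positive k with (x²y⁻¹)ᵏ = e is 4.

Answer: 4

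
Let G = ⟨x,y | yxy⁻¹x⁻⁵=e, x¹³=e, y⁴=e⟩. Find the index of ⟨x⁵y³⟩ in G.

First find ord(x⁵y³) by computing successive powers:
  (x⁵y³)¹ = x⁵y³, (x⁵y³)² = x⁶y², (x⁵y³)³ = xy, (x⁵y³)⁴ = e.
So |⟨x⁵y³⟩| = ord(x⁵y³) = 4. With |G| = 52, by Lagrange [G : ⟨x⁵y³⟩] = 52/4 = 13.

Answer: 13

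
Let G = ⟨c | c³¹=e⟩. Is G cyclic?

|G| = 31. The element c has order 31 (its powers give 31 distinct elements), so ⟨c⟩ = G and G is cyclic.

Answer: Yes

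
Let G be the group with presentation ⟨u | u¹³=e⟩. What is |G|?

G is generated by a single element, so G is cyclic. The relator gives u¹³ = e and no smaller power is forced to be e, so the 13 powers {e, u, u², u³, u⁴, u⁵, u⁶, u⁷, u⁸, u⁹, u¹², u¹¹, u¹⁰} are distinct. Hence |G| = 13.

Answer: 13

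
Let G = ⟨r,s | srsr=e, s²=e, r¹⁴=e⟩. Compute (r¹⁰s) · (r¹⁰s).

Compute (r¹⁰s) · (r¹⁰s) by multiplying left to right and reducing via the relations at each step:
  (r¹⁰s) · r¹⁰ = s
  s · s = e

Answer: e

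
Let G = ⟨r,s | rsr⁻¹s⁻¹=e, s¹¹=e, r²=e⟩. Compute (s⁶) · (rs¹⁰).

Compute (s⁶) · (rs¹⁰) by multiplying left to right and reducing via the relations at each step:
  (s⁶) · r = rs⁶
  (rs⁶) · s¹⁰ = rs⁵

Answer: rs⁵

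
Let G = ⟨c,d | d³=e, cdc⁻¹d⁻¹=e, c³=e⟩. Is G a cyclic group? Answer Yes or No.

|G| = 9, but the maximum element order in G is 3 < 9. No single element generates all of G, so G is not cyclic.

Answer: No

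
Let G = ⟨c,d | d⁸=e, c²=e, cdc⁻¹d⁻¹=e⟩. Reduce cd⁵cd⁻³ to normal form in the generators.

Multiply left to right, reducing at each step:
  c · d⁵ = cd⁵
  (cd⁵) · c = d⁵
  (d⁵) · d⁻³ = d²

Answer: d²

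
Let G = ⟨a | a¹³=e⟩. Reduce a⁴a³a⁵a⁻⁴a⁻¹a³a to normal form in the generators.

Multiply left to right, reducing at each step:
  (a⁴) · a³ = a⁷
  (a⁷) · a⁵ = a¹²
  (a¹²) · a⁻⁴ = a⁸
  (a⁸) · a⁻¹ = a⁷
  (a⁷) · a³ = a¹⁰
  (a¹⁰) · a = a¹¹

Answer: a¹¹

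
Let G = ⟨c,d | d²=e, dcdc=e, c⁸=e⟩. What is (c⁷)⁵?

Compute successive powers of (c⁷), reducing at each step:
  (c⁷)²: (c⁷) · c⁷ = c⁶
  (c⁷)³: (c⁶) · c⁷ = c⁵
  (c⁷)⁴: (c⁵) · c⁷ = c⁴
  (c⁷)⁵: (c⁴) · c⁷ = c³

Answer: c³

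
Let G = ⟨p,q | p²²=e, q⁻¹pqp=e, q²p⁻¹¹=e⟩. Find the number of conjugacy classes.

The conjugacy classes (representative and size) are:
  [e] (size 1), [p²¹] (size 2), [p²] (size 2), [p³] (size 2), [p¹⁸] (size 2), [p¹⁷] (size 2), [p⁶] (size 2), [p⁷] (size 2), [p⁸] (size 2), [p¹³] (size 2), [p¹²] (size 2), [p¹¹] (size 1), [p¹⁰q] (size 11), [p⁷q] (size 11).
Class equation: 1 + 2 + 2 + 2 + 2 + 2 + 2 + 2 + 2 + 2 + 2 + 1 + 11 + 11 = 44 = |G|. So G has 14 conjugacy classes.

Answer: 14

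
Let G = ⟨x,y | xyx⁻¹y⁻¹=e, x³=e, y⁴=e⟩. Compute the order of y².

Compute successive powers until reaching e:
  (y²)¹ = y², (y²)² = e.
The smallest positive k with (y²)ᵏ = e is 2.

Answer: 2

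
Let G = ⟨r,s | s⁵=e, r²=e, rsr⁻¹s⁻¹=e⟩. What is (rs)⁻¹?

The order of (rs) is 10 (smallest k with (rs)ᵏ = e), so (rs)⁻¹ = (rs)⁹ = rs⁴.
Check: (rs) · (rs⁴) → (rs) · r = s;   s · s⁴ = e, giving e as required.

Answer: rs⁴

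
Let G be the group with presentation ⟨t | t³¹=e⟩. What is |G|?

G is generated by a single element, so G is cyclic. The relator gives t³¹ = e and no smaller power is forced to be e, so the 31 powers {e, t, t², t³, t⁴, t⁵, t⁶, t⁷, t⁸, t⁹, t²², t²³, t²¹, t²⁰, t²⁴, t²⁵, t²⁶, t²⁷, t²⁸, t²⁹, t³⁰, t¹², t¹³, t¹¹, t¹⁰, t¹⁴, t¹⁵, t¹⁶, t¹⁷, t¹⁸, t¹⁹} are distinct. Hence |G| = 31.

Answer: 31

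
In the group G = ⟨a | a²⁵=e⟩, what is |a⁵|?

Compute successive powers until reaching e:
  (a⁵)¹ = a⁵, (a⁵)² = a¹⁰, (a⁵)³ = a¹⁵, (a⁵)⁴ = a²⁰, (a⁵)⁵ = e.
The smallest positive k with (a⁵)ᵏ = e is 5.

Answer: 5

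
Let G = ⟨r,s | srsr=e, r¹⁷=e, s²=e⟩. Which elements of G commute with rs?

⟨rs⟩ ⊆ C_G(rs) since powers of rs commute with rs; so |C_G(rs)| ≥ |⟨rs⟩| = 2.
By orbit–stabilizer, |C_G(rs)| = |G| / |conj. class of rs| = 34 / 17 = 2.
The 2 elements commuting with rs are {e, rs}.

Answer: {e, rs}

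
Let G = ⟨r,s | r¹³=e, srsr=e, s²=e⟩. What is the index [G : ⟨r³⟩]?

First find ord(r³) by computing successive powers:
  (r³)¹ = r³, (r³)² = r⁶, (r³)³ = r⁹, (r³)⁴ = r¹², (r³)⁵ = r², (r³)⁶ = r⁵, (r³)⁷ = r⁸, (r³)⁸ = r¹¹, (r³)⁹ = r, (r³)¹⁰ = r⁴, (r³)¹¹ = r⁷, (r³)¹² = r¹⁰, (r³)¹³ = e.
So |⟨r³⟩| = ord(r³) = 13. With |G| = 26, by Lagrange [G : ⟨r³⟩] = 26/13 = 2.

Answer: 2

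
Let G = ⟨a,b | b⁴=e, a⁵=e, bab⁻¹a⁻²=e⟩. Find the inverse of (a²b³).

The order of (a²b³) is 4 (smallest k with (a²b³)ᵏ = e), so (a²b³)⁻¹ = (a²b³)³ = ab.
Check: (a²b³) · (ab) → (a²b³) · a = b³;   (b³) · b = e, giving e as required.

Answer: ab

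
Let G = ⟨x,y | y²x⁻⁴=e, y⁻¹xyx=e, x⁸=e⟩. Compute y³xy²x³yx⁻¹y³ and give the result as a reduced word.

Multiply left to right, reducing at each step:
  (y⁻¹) · x = x³y
  (x³y) · y² = x³y⁻¹
  (x³y⁻¹) · x³ = y⁻¹
  (y⁻¹) · y = e
  e · x⁻¹ = x⁷
  (x⁷) · y³ = x³y

Answer: x³y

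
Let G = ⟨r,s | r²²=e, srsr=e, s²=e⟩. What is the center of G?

An element z ∈ Z(G) iff z commutes with every generator.
For example r¹¹ is central: (r¹¹)·r = r¹² = r·(r¹¹); (r¹¹)·s = r¹¹s = s·(r¹¹).
Whereas r ∉ Z(G) since r·s = rs ≠ r²¹s = s·r.
Checking each of the 44 elements this way gives Z(G) = {e, r¹¹}, of order 2.

Answer: {e, r¹¹}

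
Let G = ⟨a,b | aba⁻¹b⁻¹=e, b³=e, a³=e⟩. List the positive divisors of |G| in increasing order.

|G| = 9 = 3². By Lagrange's theorem the order of any subgroup divides 9; the divisors of 9 are 1, 3, 9.

Answer: 1, 3, 9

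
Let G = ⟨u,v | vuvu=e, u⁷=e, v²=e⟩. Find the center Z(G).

An element z ∈ Z(G) iff z commutes with every generator.
For example e is central: e·u = u = u·e; e·v = v = v·e.
Whereas u ∉ Z(G) since u·v = uv ≠ u⁶v = v·u.
Checking each of the 14 elements this way gives Z(G) = {e}, of order 1.

Answer: {e}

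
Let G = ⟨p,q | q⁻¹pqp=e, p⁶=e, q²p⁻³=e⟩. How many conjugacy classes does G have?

The conjugacy classes (representative and size) are:
  [e] (size 1), [p] (size 2), [p²] (size 2), [p³] (size 1), [pq⁻¹] (size 3), [p²q⁻¹] (size 3).
Class equation: 1 + 2 + 2 + 1 + 3 + 3 = 12 = |G|. So G has 6 conjugacy classes.

Answer: 6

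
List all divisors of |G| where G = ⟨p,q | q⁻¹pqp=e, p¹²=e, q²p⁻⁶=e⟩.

|G| = 24 = 2³ · 3. By Lagrange's theorem the order of any subgroup divides 24; the divisors of 24 are 1, 2, 3, 4, 6, 8, 12, 24.

Answer: 1, 2, 3, 4, 6, 8, 12, 24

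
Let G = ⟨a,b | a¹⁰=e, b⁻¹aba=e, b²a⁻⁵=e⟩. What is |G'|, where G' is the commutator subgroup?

G' = [G, G] is generated by all commutators. The generator-pair commutators are: [a, b] = a².
The subgroup they normally generate is {e, a², a⁴, a⁶, a⁸}, of order 5.
Check: |G/G'| = 20/5 = 4 is the order of the abelianisation.

Answer: 5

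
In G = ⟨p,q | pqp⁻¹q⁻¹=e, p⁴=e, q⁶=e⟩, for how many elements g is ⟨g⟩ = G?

⟨g⟩ = G would require ord(g) = |G| = 24, but the maximum element order in G is 12 < 24. So G is not cyclic and no single element generates it: the count is 0.

Answer: 0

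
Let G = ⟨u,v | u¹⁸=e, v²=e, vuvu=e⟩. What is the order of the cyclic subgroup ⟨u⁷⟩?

|⟨u⁷⟩| equals the order of u⁷. Compute successive powers until reaching e:
  (u⁷)¹ = u⁷, (u⁷)² = u¹⁴, (u⁷)³ = u³, (u⁷)⁴ = u¹⁰, (u⁷)⁵ = u¹⁷, (u⁷)⁶ = u⁶, (u⁷)⁷ = u¹³, (u⁷)⁸ = u², (u⁷)⁹ = u⁹, (u⁷)¹⁰ = u¹⁶, (u⁷)¹¹ = u⁵, (u⁷)¹² = u¹², (u⁷)¹³ = u, (u⁷)¹⁴ = u⁸, (u⁷)¹⁵ = u¹⁵, (u⁷)¹⁶ = u⁴, (u⁷)¹⁷ = u¹¹, (u⁷)¹⁸ = e.
The smallest positive k with (u⁷)ᵏ = e is 18, so |⟨u⁷⟩| = 18.

Answer: 18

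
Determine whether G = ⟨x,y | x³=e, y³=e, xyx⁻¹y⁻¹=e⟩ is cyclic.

|G| = 9, but the maximum element order in G is 3 < 9. No single element generates all of G, so G is not cyclic.

Answer: No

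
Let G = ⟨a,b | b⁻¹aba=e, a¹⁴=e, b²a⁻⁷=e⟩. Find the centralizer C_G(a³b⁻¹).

⟨a³b⁻¹⟩ ⊆ C_G(a³b⁻¹) since powers of a³b⁻¹ commute with a³b⁻¹; so |C_G(a³b⁻¹)| ≥ |⟨a³b⁻¹⟩| = 4.
By orbit–stabilizer, |C_G(a³b⁻¹)| = |G| / |conj. class of a³b⁻¹| = 28 / 7 = 4.
The 4 elements commuting with a³b⁻¹ are {e, a⁷, a³b, a³b⁻¹}.

Answer: {e, a⁷, a³b, a³b⁻¹}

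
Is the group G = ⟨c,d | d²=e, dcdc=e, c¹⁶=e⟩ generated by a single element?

Every cyclic group is abelian. But c·d = cd while d·c = c¹⁵d, so c·d ≠ d·c and G is not abelian. Hence G is not cyclic.

Answer: No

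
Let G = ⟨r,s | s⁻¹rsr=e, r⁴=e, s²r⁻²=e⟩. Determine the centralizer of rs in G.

⟨rs⟩ ⊆ C_G(rs) since powers of rs commute with rs; so |C_G(rs)| ≥ |⟨rs⟩| = 4.
By orbit–stabilizer, |C_G(rs)| = |G| / |conj. class of rs| = 8 / 2 = 4.
The 4 elements commuting with rs are {e, r², rs, rs⁻¹}.

Answer: {e, r², rs, rs⁻¹}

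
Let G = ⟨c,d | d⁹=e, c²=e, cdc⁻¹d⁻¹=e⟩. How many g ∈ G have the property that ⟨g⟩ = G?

G is cyclic of order 18. An element generates G iff its order is 18, and a cyclic group of order 18 has exactly φ(18) = 6 such elements.

Answer: 6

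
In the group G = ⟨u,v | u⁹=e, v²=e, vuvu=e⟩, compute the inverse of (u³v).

The order of (u³v) is 2 (smallest k with (u³v)ᵏ = e), so (u³v)⁻¹ = (u³v)¹ = u³v.
Check: (u³v) · (u³v) → (u³v) · u³ = v;   v · v = e, giving e as required.

Answer: u³v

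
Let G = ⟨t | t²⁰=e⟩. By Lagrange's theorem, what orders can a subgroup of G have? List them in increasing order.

|G| = 20 = 2² · 5. By Lagrange's theorem the order of any subgroup divides 20; the divisors of 20 are 1, 2, 4, 5, 10, 20.

Answer: 1, 2, 4, 5, 10, 20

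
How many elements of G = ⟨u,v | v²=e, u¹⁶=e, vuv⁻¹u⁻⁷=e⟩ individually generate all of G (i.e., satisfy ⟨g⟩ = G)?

⟨g⟩ = G would require ord(g) = |G| = 32, but the maximum element order in G is 16 < 32. So G is not cyclic and no single element generates it: the count is 0.

Answer: 0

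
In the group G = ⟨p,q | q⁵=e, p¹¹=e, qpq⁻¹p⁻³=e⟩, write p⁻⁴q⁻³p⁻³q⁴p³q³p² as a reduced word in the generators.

Multiply left to right, reducing at each step:
  (p⁷) · q⁻³ = p⁷q²
  (p⁷q²) · p⁻³ = p²q²
  (p²q²) · q⁴ = p²q
  (p²q) · p³ = q
  q · q³ = q⁴
  (q⁴) · p² = p⁸q⁴

Answer: p⁸q⁴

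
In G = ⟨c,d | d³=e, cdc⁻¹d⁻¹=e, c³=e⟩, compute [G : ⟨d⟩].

First find ord(d) by computing successive powers:
  d¹ = d, d² = d², d³ = e.
So |⟨d⟩| = ord(d) = 3. With |G| = 9, by Lagrange [G : ⟨d⟩] = 9/3 = 3.

Answer: 3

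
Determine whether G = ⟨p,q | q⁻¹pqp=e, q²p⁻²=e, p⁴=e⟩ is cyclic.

Every cyclic group is abelian. But p·q = pq while q·p = pq⁻¹, so p·q ≠ q·p and G is not abelian. Hence G is not cyclic.

Answer: No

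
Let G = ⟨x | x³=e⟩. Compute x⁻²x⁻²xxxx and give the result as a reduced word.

Multiply left to right, reducing at each step:
  x · x⁻² = x²
  (x²) · x = e
  e · x = x
  x · x = x²
  (x²) · x = e

Answer: e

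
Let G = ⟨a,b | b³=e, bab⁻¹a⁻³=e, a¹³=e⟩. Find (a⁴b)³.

Compute successive powers of (a⁴b), reducing at each step:
  (a⁴b)²: (a⁴b) · a⁴ = a³b;   (a³b) · b = a³b²
  (a⁴b)³: (a³b²) · a⁴ = b²;   (b²) · b = e

Answer: e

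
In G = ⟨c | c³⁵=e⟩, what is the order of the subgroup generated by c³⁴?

|⟨c³⁴⟩| equals the order of c³⁴. Compute successive powers until reaching e:
  (c³⁴)¹ = c³⁴, (c³⁴)² = c³³, (c³⁴)³ = c³², (c³⁴)⁴ = c³¹, (c³⁴)⁵ = c³⁰, (c³⁴)⁶ = c²⁹, (c³⁴)⁷ = c²⁸, (c³⁴)⁸ = c²⁷, (c³⁴)⁹ = c²⁶, (c³⁴)¹⁰ = c²⁵, (c³⁴)¹¹ = c²⁴, (c³⁴)¹² = c²³, (c³⁴)¹³ = c²², (c³⁴)¹⁴ = c²¹, (c³⁴)¹⁵ = c²⁰, (c³⁴)¹⁶ = c¹⁹, (c³⁴)¹⁷ = c¹⁸, (c³⁴)¹⁸ = c¹⁷, (c³⁴)¹⁹ = c¹⁶, (c³⁴)²⁰ = c¹⁵, (c³⁴)²¹ = c¹⁴, (c³⁴)²² = c¹³, (c³⁴)²³ = c¹², (c³⁴)²⁴ = c¹¹, (c³⁴)²⁵ = c¹⁰, (c³⁴)²⁶ = c⁹, (c³⁴)²⁷ = c⁸, (c³⁴)²⁸ = c⁷, (c³⁴)²⁹ = c⁶, (c³⁴)³⁰ = c⁵, (c³⁴)³¹ = c⁴, (c³⁴)³² = c³, (c³⁴)³³ = c², (c³⁴)³⁴ = c, (c³⁴)³⁵ = e.
The smallest positive k with (c³⁴)ᵏ = e is 35, so |⟨c³⁴⟩| = 35.

Answer: 35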